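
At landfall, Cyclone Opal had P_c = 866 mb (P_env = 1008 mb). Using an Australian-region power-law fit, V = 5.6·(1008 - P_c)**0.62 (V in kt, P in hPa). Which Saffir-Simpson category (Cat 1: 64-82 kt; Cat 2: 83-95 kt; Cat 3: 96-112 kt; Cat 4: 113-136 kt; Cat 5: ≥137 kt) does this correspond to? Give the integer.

ΔP = 1008 − 866 = 142 mb.
V ≈ 5.6 × 142^0.62 = 5.6 × 21.60 ≈ 121 kt.
121 kt falls in the Category 4 band.

4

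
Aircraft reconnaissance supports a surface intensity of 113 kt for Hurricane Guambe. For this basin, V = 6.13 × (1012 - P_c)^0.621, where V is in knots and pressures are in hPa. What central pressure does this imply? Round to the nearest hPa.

903 hPa

ΔP = (V / 6.13)^(1/0.621) = (113/6.13)^1.610.
113/6.13 = 18.434; 18.434^1.610 ≈ 109.15 hPa.
P_c = 1012 − 109.15 = 902.85 ≈ 903 hPa.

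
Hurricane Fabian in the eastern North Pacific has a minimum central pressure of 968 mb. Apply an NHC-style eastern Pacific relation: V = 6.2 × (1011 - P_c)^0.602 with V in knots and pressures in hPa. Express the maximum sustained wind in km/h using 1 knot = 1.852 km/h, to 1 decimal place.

ΔP = 1011 − 968 = 43 mb.
V ≈ 6.2 × 43^0.602 = 6.2 × 9.624 ≈ 59.668 kt.
59.668 × 1.852 ≈ 110.50 km/h → 110.5 km/h.

110.5 km/h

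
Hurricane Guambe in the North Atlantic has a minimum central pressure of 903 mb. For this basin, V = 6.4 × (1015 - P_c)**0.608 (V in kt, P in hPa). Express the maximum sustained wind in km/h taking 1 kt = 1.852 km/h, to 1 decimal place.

208.8 km/h

ΔP = 1015 − 903 = 112 mb.
V ≈ 6.4 × 112^0.608 = 6.4 × 17.617 ≈ 112.747 kt.
112.747 × 1.852 ≈ 208.81 km/h → 208.8 km/h.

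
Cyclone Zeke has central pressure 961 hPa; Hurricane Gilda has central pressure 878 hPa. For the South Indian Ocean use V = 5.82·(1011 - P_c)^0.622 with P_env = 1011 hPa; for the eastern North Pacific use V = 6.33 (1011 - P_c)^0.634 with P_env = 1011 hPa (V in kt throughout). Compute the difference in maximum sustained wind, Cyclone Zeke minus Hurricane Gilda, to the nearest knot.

-74 kt

Cyclone Zeke: ΔP = 50; V ≈ 5.82 × 50^0.622 ≈ 66.33 kt.
Hurricane Gilda: ΔP = 133; V ≈ 6.33 × 133^0.634 ≈ 140.58 kt.
Difference ≈ 66.33 − 140.58 = -74.25 → -74 kt.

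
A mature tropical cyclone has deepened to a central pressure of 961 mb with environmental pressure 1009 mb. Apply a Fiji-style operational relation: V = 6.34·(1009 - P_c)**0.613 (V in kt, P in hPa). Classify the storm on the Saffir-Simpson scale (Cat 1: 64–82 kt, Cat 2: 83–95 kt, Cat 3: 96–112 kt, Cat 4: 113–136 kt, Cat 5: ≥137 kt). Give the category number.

1

ΔP = 1009 − 961 = 48 mb.
V ≈ 6.34 × 48^0.613 = 6.34 × 10.73 ≈ 68 kt.
68 kt falls in the Category 1 band.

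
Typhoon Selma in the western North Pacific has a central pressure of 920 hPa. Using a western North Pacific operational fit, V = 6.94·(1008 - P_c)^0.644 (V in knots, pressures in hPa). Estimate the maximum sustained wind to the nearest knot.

124 kt

ΔP = 1008 − 920 = 88 hPa.
88^0.644 ≈ 17.875.
V ≈ 6.94 × 17.875 ≈ 124.1 kt.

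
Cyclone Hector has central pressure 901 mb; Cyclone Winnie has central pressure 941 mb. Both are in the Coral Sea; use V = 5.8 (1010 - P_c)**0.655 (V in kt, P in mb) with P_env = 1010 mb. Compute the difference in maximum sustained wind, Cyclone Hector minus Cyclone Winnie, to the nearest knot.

Cyclone Hector: ΔP = 109; V ≈ 5.8 × 109^0.655 ≈ 125.30 kt.
Cyclone Winnie: ΔP = 69; V ≈ 5.8 × 69^0.655 ≈ 92.87 kt.
Difference ≈ 125.30 − 92.87 = 32.43 → 32 kt.

32 kt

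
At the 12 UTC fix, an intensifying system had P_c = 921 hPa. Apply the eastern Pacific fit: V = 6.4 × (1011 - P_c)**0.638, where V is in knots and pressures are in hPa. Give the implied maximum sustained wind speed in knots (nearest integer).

113 kt

ΔP = 1011 − 921 = 90 hPa.
90^0.638 ≈ 17.653.
V ≈ 6.4 × 17.653 ≈ 113.0 kt.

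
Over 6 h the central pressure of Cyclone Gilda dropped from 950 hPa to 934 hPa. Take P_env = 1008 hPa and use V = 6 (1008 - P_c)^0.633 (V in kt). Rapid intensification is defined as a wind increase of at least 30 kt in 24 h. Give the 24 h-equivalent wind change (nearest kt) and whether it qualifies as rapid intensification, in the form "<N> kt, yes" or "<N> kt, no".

V₁: ΔP = 58, V ≈ 6 × 58^0.633 ≈ 78.42 kt.
V₂: ΔP = 74, V ≈ 6 × 74^0.633 ≈ 91.49 kt.
ΔV over 6 h = 13.07 kt → 24 h equivalent = 13.07 × 24/6 ≈ 52.28 kt.
52 kt ≥ 30 kt ⇒ rapid intensification.

52 kt, yes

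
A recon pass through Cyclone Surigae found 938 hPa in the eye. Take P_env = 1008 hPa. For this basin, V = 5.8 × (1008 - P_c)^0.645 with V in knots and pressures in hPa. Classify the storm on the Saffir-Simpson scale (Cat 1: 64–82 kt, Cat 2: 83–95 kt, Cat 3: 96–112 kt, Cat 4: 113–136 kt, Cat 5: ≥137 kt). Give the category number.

ΔP = 1008 − 938 = 70 hPa.
V ≈ 5.8 × 70^0.645 = 5.8 × 15.49 ≈ 90 kt.
90 kt falls in the Category 2 band.

2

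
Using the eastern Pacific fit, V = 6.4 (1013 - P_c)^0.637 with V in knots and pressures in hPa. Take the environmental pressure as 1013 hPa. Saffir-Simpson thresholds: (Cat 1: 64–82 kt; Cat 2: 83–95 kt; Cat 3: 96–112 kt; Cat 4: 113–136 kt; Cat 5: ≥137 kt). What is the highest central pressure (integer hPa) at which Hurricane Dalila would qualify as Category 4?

922 hPa

Category 4 begins at V = 113 kt.
Required ΔP = (113/6.4)^(1/0.637) = 17.656^1.570 ≈ 90.67 hPa.
P_c ≤ 1013 − 90.67 = 922.33, so the highest integer P_c is 922 hPa.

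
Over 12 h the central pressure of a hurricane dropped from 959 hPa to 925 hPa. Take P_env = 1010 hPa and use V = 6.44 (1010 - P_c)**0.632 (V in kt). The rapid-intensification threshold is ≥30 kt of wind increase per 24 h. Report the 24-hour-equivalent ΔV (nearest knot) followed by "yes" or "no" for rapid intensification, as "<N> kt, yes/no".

V₁: ΔP = 51, V ≈ 6.44 × 51^0.632 ≈ 77.28 kt.
V₂: ΔP = 85, V ≈ 6.44 × 85^0.632 ≈ 106.73 kt.
ΔV over 12 h = 29.45 kt → 24 h equivalent = 29.45 × 24/12 ≈ 58.90 kt.
59 kt ≥ 30 kt ⇒ rapid intensification.

59 kt, yes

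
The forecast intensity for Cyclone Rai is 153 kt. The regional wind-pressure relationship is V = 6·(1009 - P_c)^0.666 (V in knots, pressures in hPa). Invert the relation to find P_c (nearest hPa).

ΔP = (V / 6)^(1/0.666) = (153/6)^1.502.
153/6 = 25.500; 25.500^1.502 ≈ 129.40 hPa.
P_c = 1009 − 129.40 = 879.60 ≈ 880 hPa.

880 hPa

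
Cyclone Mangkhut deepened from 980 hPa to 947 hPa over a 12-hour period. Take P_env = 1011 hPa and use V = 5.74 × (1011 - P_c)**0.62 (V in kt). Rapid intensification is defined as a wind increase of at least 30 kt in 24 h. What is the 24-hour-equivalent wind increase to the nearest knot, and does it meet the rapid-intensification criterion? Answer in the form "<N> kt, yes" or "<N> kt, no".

55 kt, yes

V₁: ΔP = 31, V ≈ 5.74 × 31^0.62 ≈ 48.26 kt.
V₂: ΔP = 64, V ≈ 5.74 × 64^0.62 ≈ 75.64 kt.
ΔV over 12 h = 27.38 kt → 24 h equivalent = 27.38 × 24/12 ≈ 54.76 kt.
55 kt ≥ 30 kt ⇒ rapid intensification.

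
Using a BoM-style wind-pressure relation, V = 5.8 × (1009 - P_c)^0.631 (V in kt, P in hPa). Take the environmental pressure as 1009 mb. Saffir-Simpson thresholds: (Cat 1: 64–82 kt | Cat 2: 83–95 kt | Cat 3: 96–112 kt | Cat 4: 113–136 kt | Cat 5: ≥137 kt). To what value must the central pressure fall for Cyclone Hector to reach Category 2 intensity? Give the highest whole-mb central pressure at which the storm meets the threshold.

941 mb

Category 2 begins at V = 83 kt.
Required ΔP = (83/5.8)^(1/0.631) = 14.310^1.585 ≈ 67.84 mb.
P_c ≤ 1009 − 67.84 = 941.16, so the highest integer P_c is 941 mb.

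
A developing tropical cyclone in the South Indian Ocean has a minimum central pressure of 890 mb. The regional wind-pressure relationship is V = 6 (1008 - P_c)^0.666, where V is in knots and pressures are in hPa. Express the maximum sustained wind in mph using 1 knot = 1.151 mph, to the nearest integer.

ΔP = 1008 − 890 = 118 mb.
V ≈ 6 × 118^0.666 = 6 × 23.981 ≈ 143.888 kt.
143.888 × 1.151 ≈ 165.62 mph → 166 mph.

166 mph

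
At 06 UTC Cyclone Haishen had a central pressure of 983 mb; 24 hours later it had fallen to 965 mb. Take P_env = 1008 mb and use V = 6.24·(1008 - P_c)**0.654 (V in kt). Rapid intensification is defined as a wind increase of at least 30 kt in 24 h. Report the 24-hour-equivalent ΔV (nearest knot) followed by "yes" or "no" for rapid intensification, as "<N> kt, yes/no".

V₁: ΔP = 25, V ≈ 6.24 × 25^0.654 ≈ 51.22 kt.
V₂: ΔP = 43, V ≈ 6.24 × 43^0.654 ≈ 73.03 kt.
ΔV over 24 h = 21.81 kt → 24 h equivalent = 21.81 × 24/24 ≈ 21.81 kt.
22 kt < 30 kt ⇒ not rapid intensification.

22 kt, no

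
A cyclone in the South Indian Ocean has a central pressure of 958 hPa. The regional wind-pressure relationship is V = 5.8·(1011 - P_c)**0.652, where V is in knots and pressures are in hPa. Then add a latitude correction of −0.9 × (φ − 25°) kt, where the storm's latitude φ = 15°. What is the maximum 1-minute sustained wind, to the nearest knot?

86 kt

ΔP = 1011 − 958 = 53 hPa.
53^0.652 ≈ 13.312.
V ≈ 5.8 × 13.312 ≈ 77.2 kt.
Latitude correction: −0.9 × (15 − 25) = 9 kt.
Corrected V ≈ 86.2 kt → 86 kt.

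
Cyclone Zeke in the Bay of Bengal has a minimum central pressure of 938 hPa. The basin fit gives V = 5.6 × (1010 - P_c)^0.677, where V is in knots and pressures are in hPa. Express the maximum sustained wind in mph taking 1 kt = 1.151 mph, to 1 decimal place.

116.6 mph

ΔP = 1010 − 938 = 72 hPa.
V ≈ 5.6 × 72^0.677 = 5.6 × 18.089 ≈ 101.298 kt.
101.298 × 1.151 ≈ 116.59 mph → 116.6 mph.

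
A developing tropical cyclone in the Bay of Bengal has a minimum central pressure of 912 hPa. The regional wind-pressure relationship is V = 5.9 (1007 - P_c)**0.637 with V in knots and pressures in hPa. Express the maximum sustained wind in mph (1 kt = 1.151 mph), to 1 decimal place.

123.5 mph

ΔP = 1007 − 912 = 95 hPa.
V ≈ 5.9 × 95^0.637 = 5.9 × 18.189 ≈ 107.315 kt.
107.315 × 1.151 ≈ 123.52 mph → 123.5 mph.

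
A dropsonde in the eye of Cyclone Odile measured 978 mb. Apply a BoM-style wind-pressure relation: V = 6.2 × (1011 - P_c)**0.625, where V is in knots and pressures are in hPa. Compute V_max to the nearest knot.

ΔP = 1011 − 978 = 33 mb.
33^0.625 ≈ 8.893.
V ≈ 6.2 × 8.893 ≈ 55.1 kt.

55 kt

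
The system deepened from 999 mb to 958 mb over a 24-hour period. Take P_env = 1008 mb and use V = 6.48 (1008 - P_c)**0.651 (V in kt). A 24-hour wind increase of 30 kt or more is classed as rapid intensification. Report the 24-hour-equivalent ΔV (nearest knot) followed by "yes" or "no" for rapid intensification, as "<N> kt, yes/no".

V₁: ΔP = 9, V ≈ 6.48 × 9^0.651 ≈ 27.09 kt.
V₂: ΔP = 50, V ≈ 6.48 × 50^0.651 ≈ 82.72 kt.
ΔV over 24 h = 55.63 kt → 24 h equivalent = 55.63 × 24/24 ≈ 55.63 kt.
56 kt ≥ 30 kt ⇒ rapid intensification.

56 kt, yes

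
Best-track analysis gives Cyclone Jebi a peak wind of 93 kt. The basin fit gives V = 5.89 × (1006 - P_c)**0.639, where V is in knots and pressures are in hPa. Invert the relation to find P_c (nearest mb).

931 mb

ΔP = (V / 5.89)^(1/0.639) = (93/5.89)^1.565.
93/5.89 = 15.789; 15.789^1.565 ≈ 75.06 mb.
P_c = 1006 − 75.06 = 930.94 ≈ 931 mb.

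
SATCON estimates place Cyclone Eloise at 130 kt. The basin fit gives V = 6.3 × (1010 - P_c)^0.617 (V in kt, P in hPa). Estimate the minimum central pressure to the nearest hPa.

875 hPa

ΔP = (V / 6.3)^(1/0.617) = (130/6.3)^1.621.
130/6.3 = 20.635; 20.635^1.621 ≈ 135.09 hPa.
P_c = 1010 − 135.09 = 874.91 ≈ 875 hPa.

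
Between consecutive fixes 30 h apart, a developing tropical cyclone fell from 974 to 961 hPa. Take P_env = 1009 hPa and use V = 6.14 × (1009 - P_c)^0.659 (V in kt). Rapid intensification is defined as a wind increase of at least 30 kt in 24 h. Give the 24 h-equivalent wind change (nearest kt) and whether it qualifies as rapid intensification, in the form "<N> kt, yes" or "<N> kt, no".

12 kt, no

V₁: ΔP = 35, V ≈ 6.14 × 35^0.659 ≈ 63.93 kt.
V₂: ΔP = 48, V ≈ 6.14 × 48^0.659 ≈ 78.72 kt.
ΔV over 30 h = 14.79 kt → 24 h equivalent = 14.79 × 24/30 ≈ 11.83 kt.
12 kt < 30 kt ⇒ not rapid intensification.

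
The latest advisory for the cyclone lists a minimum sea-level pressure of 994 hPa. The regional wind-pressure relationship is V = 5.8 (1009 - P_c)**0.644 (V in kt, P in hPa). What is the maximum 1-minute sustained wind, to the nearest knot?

33 kt

ΔP = 1009 − 994 = 15 hPa.
15^0.644 ≈ 5.720.
V ≈ 5.8 × 5.720 ≈ 33.2 kt.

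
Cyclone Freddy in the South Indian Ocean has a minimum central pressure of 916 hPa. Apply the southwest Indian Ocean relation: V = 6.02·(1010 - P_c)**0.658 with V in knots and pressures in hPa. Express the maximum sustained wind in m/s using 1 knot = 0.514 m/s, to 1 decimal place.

61.5 m/s

ΔP = 1010 − 916 = 94 hPa.
V ≈ 6.02 × 94^0.658 = 6.02 × 19.876 ≈ 119.651 kt.
119.651 × 0.514 ≈ 61.50 m/s → 61.5 m/s.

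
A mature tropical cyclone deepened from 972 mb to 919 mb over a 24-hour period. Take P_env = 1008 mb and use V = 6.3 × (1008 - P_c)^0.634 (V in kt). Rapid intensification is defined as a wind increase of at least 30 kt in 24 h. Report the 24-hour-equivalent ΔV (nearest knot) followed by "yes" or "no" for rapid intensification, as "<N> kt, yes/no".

V₁: ΔP = 36, V ≈ 6.3 × 36^0.634 ≈ 61.10 kt.
V₂: ΔP = 89, V ≈ 6.3 × 89^0.634 ≈ 108.46 kt.
ΔV over 24 h = 47.36 kt → 24 h equivalent = 47.36 × 24/24 ≈ 47.36 kt.
47 kt ≥ 30 kt ⇒ rapid intensification.

47 kt, yes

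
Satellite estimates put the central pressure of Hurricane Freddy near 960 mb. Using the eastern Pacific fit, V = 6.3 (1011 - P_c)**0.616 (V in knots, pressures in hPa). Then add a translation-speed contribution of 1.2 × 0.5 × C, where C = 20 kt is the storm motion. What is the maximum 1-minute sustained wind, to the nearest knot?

83 kt

ΔP = 1011 − 960 = 51 mb.
51^0.616 ≈ 11.268.
V ≈ 6.3 × 11.268 ≈ 71.0 kt.
Translation term: 1.2 × 0.5 × 20 = 12 kt.
Corrected V ≈ 83 kt → 83 kt.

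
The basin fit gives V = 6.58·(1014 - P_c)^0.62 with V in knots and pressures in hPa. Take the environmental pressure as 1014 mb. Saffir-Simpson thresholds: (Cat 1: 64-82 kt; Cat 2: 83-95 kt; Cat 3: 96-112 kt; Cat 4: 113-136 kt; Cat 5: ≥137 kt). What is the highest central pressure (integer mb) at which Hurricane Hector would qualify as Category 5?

880 mb

Category 5 begins at V = 137 kt.
Required ΔP = (137/6.58)^(1/0.62) = 20.821^1.613 ≈ 133.85 mb.
P_c ≤ 1014 − 133.85 = 880.15, so the highest integer P_c is 880 mb.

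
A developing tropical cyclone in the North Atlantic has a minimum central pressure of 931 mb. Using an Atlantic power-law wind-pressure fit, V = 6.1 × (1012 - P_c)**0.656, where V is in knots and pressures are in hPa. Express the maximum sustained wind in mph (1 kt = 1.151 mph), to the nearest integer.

ΔP = 1012 − 931 = 81 mb.
V ≈ 6.1 × 81^0.656 = 6.1 × 17.863 ≈ 108.967 kt.
108.967 × 1.151 ≈ 125.42 mph → 125 mph.

125 mph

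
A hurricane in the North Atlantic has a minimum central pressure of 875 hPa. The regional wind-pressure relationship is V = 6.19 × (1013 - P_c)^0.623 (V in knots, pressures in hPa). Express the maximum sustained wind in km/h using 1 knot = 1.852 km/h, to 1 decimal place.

ΔP = 1013 − 875 = 138 hPa.
V ≈ 6.19 × 138^0.623 = 6.19 × 21.535 ≈ 133.302 kt.
133.302 × 1.852 ≈ 246.87 km/h → 246.9 km/h.

246.9 km/h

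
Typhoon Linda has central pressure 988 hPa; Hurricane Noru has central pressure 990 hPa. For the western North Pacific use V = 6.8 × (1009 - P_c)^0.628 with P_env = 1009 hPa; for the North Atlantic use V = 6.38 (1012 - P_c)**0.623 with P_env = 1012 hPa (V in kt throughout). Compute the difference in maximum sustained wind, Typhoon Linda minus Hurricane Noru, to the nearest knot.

Typhoon Linda: ΔP = 21; V ≈ 6.8 × 21^0.628 ≈ 46.01 kt.
Hurricane Noru: ΔP = 22; V ≈ 6.38 × 22^0.623 ≈ 43.77 kt.
Difference ≈ 46.01 − 43.77 = 2.24 → 2 kt.

2 kt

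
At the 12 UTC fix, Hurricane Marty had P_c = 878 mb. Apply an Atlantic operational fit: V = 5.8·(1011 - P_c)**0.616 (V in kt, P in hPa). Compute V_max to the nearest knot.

ΔP = 1011 − 878 = 133 mb.
133^0.616 ≈ 20.337.
V ≈ 5.8 × 20.337 ≈ 118.0 kt.

118 kt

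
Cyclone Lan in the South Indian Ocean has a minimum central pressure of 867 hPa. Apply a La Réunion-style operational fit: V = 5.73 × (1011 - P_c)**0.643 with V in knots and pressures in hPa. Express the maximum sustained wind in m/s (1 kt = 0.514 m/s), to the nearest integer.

72 m/s

ΔP = 1011 − 867 = 144 hPa.
V ≈ 5.73 × 144^0.643 = 5.73 × 24.425 ≈ 139.953 kt.
139.953 × 0.514 ≈ 71.94 m/s → 72 m/s.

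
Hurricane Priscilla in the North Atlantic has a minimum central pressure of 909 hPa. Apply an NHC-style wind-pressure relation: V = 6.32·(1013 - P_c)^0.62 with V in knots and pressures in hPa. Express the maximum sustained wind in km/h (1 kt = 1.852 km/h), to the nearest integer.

ΔP = 1013 − 909 = 104 hPa.
V ≈ 6.32 × 104^0.62 = 6.32 × 17.806 ≈ 112.532 kt.
112.532 × 1.852 ≈ 208.41 km/h → 208 km/h.

208 km/h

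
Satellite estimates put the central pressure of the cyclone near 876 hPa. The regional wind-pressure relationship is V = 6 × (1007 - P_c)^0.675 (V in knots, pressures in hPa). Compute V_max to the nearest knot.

ΔP = 1007 − 876 = 131 hPa.
131^0.675 ≈ 26.863.
V ≈ 6 × 26.863 ≈ 161.2 kt.

161 kt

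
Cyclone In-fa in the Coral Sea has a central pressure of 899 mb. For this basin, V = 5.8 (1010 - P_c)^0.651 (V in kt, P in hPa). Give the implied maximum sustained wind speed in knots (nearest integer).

ΔP = 1010 − 899 = 111 mb.
111^0.651 ≈ 21.454.
V ≈ 5.8 × 21.454 ≈ 124.4 kt.

124 kt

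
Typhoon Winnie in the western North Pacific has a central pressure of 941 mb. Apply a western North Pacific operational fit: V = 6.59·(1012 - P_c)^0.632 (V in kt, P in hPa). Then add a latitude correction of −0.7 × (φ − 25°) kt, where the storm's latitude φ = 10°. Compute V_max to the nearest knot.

ΔP = 1012 − 941 = 71 mb.
71^0.632 ≈ 14.791.
V ≈ 6.59 × 14.791 ≈ 97.5 kt.
Latitude correction: −0.7 × (10 − 25) = 10.5 kt.
Corrected V ≈ 108 kt → 108 kt.

108 kt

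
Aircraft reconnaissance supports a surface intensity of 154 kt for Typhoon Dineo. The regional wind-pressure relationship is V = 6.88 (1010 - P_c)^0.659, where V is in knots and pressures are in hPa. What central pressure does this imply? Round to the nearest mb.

898 mb

ΔP = (V / 6.88)^(1/0.659) = (154/6.88)^1.517.
154/6.88 = 22.384; 22.384^1.517 ≈ 111.80 mb.
P_c = 1010 − 111.80 = 898.20 ≈ 898 mb.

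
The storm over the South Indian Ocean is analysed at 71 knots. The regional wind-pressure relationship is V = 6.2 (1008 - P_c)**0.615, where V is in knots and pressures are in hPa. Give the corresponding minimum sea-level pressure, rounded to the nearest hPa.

955 hPa

ΔP = (V / 6.2)^(1/0.615) = (71/6.2)^1.626.
71/6.2 = 11.452; 11.452^1.626 ≈ 52.69 hPa.
P_c = 1008 − 52.69 = 955.31 ≈ 955 hPa.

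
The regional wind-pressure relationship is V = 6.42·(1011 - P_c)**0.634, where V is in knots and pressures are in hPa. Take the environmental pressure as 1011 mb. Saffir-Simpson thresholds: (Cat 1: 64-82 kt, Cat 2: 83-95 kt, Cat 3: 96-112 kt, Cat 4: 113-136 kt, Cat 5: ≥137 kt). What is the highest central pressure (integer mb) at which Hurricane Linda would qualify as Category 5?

886 mb

Category 5 begins at V = 137 kt.
Required ΔP = (137/6.42)^(1/0.634) = 21.340^1.577 ≈ 124.88 mb.
P_c ≤ 1011 − 124.88 = 886.12, so the highest integer P_c is 886 mb.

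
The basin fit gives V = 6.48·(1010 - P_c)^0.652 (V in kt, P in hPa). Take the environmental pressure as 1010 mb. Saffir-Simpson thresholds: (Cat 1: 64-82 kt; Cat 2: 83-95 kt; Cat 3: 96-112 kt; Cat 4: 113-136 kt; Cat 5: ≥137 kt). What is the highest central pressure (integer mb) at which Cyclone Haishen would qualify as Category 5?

Category 5 begins at V = 137 kt.
Required ΔP = (137/6.48)^(1/0.652) = 21.142^1.534 ≈ 107.75 mb.
P_c ≤ 1010 − 107.75 = 902.25, so the highest integer P_c is 902 mb.

902 mb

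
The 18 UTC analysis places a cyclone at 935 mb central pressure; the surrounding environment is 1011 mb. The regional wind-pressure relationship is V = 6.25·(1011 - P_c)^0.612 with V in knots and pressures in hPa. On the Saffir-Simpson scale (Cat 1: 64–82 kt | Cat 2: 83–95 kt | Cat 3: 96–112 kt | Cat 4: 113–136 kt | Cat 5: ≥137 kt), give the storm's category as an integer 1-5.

ΔP = 1011 − 935 = 76 mb.
V ≈ 6.25 × 76^0.612 = 6.25 × 14.16 ≈ 88 kt.
88 kt falls in the Category 2 band.

2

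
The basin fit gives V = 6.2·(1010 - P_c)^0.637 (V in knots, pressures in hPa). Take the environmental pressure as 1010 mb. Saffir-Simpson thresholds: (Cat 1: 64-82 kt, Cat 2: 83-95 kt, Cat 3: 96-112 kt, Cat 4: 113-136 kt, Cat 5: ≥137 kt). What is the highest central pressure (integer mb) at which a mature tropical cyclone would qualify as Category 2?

Category 2 begins at V = 83 kt.
Required ΔP = (83/6.2)^(1/0.637) = 13.387^1.570 ≈ 58.71 mb.
P_c ≤ 1010 − 58.71 = 951.29, so the highest integer P_c is 951 mb.

951 mb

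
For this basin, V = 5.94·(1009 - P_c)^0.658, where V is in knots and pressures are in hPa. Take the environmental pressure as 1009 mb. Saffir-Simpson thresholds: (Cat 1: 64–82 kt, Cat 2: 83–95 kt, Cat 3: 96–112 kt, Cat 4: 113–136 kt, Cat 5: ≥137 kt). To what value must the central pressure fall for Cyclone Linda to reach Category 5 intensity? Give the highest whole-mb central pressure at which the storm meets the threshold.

Category 5 begins at V = 137 kt.
Required ΔP = (137/5.94)^(1/0.658) = 23.064^1.520 ≈ 117.85 mb.
P_c ≤ 1009 − 117.85 = 891.15, so the highest integer P_c is 891 mb.

891 mb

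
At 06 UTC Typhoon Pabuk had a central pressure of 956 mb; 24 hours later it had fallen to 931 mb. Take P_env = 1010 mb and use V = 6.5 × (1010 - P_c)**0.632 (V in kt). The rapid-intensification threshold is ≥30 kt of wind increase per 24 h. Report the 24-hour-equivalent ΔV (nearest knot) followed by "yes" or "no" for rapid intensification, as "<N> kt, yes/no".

V₁: ΔP = 54, V ≈ 6.5 × 54^0.632 ≈ 80.87 kt.
V₂: ΔP = 79, V ≈ 6.5 × 79^0.632 ≈ 102.85 kt.
ΔV over 24 h = 21.98 kt → 24 h equivalent = 21.98 × 24/24 ≈ 21.98 kt.
22 kt < 30 kt ⇒ not rapid intensification.

22 kt, no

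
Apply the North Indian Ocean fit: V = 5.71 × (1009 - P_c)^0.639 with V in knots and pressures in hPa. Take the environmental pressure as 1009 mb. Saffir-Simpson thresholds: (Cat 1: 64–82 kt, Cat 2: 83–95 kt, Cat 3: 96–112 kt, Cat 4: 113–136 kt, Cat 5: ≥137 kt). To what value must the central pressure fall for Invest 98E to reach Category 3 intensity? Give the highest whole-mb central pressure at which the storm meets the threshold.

Category 3 begins at V = 96 kt.
Required ΔP = (96/5.71)^(1/0.639) = 16.813^1.565 ≈ 82.80 mb.
P_c ≤ 1009 − 82.80 = 926.20, so the highest integer P_c is 926 mb.

926 mb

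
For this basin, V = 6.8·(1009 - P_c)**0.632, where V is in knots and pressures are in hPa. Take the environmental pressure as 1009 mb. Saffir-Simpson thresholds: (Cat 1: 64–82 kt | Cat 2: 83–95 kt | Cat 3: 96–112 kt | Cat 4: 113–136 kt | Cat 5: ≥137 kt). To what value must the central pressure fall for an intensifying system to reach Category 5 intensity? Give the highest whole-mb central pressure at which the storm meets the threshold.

893 mb

Category 5 begins at V = 137 kt.
Required ΔP = (137/6.8)^(1/0.632) = 20.147^1.582 ≈ 115.78 mb.
P_c ≤ 1009 − 115.78 = 893.22, so the highest integer P_c is 893 mb.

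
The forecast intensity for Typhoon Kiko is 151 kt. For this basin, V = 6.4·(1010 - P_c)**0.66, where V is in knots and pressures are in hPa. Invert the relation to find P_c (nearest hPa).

890 hPa

ΔP = (V / 6.4)^(1/0.66) = (151/6.4)^1.515.
151/6.4 = 23.594; 23.594^1.515 ≈ 120.23 hPa.
P_c = 1010 − 120.23 = 889.77 ≈ 890 hPa.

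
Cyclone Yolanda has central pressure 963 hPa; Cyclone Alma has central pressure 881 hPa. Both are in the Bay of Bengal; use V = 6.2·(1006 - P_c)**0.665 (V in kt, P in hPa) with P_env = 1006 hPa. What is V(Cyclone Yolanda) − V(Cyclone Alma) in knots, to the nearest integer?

Cyclone Yolanda: ΔP = 43; V ≈ 6.2 × 43^0.665 ≈ 75.62 kt.
Cyclone Alma: ΔP = 125; V ≈ 6.2 × 125^0.665 ≈ 153.76 kt.
Difference ≈ 75.62 − 153.76 = -78.14 → -78 kt.

-78 kt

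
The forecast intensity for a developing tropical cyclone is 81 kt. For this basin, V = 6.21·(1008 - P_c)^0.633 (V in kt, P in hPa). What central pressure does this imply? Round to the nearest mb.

ΔP = (V / 6.21)^(1/0.633) = (81/6.21)^1.580.
81/6.21 = 13.043; 13.043^1.580 ≈ 57.82 mb.
P_c = 1008 − 57.82 = 950.18 ≈ 950 mb.

950 mb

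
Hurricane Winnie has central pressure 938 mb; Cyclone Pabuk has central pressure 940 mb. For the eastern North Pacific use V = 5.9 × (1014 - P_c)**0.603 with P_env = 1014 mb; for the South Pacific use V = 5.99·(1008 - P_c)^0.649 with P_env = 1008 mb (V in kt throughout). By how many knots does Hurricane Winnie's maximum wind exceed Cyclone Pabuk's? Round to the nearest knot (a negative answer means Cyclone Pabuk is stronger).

Hurricane Winnie: ΔP = 76; V ≈ 5.9 × 76^0.603 ≈ 80.35 kt.
Cyclone Pabuk: ΔP = 68; V ≈ 5.99 × 68^0.649 ≈ 92.62 kt.
Difference ≈ 80.35 − 92.62 = -12.27 → -12 kt.

-12 kt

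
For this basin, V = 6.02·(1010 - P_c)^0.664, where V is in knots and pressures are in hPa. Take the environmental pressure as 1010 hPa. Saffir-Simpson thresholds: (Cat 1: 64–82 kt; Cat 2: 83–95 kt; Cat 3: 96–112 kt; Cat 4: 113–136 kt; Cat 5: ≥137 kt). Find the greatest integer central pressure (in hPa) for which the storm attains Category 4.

927 hPa

Category 4 begins at V = 113 kt.
Required ΔP = (113/6.02)^(1/0.664) = 18.771^1.506 ≈ 82.77 hPa.
P_c ≤ 1010 − 82.77 = 927.23, so the highest integer P_c is 927 hPa.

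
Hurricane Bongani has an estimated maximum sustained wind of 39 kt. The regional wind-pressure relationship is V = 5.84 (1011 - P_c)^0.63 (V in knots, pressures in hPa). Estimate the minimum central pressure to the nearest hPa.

ΔP = (V / 5.84)^(1/0.63) = (39/5.84)^1.587.
39/5.84 = 6.678; 6.678^1.587 ≈ 20.37 hPa.
P_c = 1011 − 20.37 = 990.63 ≈ 991 hPa.

991 hPa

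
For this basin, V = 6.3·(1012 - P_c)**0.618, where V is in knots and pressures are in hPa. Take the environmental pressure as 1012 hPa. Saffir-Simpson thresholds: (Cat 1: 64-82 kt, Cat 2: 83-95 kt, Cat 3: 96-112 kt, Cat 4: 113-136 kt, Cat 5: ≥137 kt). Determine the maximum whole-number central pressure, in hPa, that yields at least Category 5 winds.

866 hPa

Category 5 begins at V = 137 kt.
Required ΔP = (137/6.3)^(1/0.618) = 21.746^1.618 ≈ 145.90 hPa.
P_c ≤ 1012 − 145.90 = 866.10, so the highest integer P_c is 866 hPa.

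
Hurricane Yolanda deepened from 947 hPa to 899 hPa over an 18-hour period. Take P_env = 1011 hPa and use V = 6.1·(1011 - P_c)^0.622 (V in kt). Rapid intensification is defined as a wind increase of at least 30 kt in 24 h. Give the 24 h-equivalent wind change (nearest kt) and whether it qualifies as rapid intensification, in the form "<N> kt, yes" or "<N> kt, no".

V₁: ΔP = 64, V ≈ 6.1 × 64^0.622 ≈ 81.05 kt.
V₂: ΔP = 112, V ≈ 6.1 × 112^0.622 ≈ 114.80 kt.
ΔV over 18 h = 33.75 kt → 24 h equivalent = 33.75 × 24/18 ≈ 45.00 kt.
45 kt ≥ 30 kt ⇒ rapid intensification.

45 kt, yes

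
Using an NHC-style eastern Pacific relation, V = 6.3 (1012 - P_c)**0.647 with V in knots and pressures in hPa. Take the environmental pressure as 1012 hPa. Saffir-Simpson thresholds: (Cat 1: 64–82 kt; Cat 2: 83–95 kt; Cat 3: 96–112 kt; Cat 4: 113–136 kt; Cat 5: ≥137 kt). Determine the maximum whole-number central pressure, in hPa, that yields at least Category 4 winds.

925 hPa

Category 4 begins at V = 113 kt.
Required ΔP = (113/6.3)^(1/0.647) = 17.937^1.546 ≈ 86.65 hPa.
P_c ≤ 1012 − 86.65 = 925.35, so the highest integer P_c is 925 hPa.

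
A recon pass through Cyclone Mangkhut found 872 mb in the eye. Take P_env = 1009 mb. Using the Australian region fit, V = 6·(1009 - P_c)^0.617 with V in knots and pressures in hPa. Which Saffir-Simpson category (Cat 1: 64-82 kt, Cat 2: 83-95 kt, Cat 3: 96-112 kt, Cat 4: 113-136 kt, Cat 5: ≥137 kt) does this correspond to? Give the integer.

ΔP = 1009 − 872 = 137 mb.
V ≈ 6 × 137^0.617 = 6 × 20.81 ≈ 125 kt.
125 kt falls in the Category 4 band.

4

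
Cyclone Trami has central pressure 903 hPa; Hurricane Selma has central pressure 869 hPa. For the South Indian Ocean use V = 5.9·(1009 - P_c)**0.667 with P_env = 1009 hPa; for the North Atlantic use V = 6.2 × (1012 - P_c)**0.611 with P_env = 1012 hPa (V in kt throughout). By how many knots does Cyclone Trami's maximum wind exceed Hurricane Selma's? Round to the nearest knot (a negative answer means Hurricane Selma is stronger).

Cyclone Trami: ΔP = 106; V ≈ 5.9 × 106^0.667 ≈ 132.35 kt.
Hurricane Selma: ΔP = 143; V ≈ 6.2 × 143^0.611 ≈ 128.62 kt.
Difference ≈ 132.35 − 128.62 = 3.73 → 4 kt.

4 kt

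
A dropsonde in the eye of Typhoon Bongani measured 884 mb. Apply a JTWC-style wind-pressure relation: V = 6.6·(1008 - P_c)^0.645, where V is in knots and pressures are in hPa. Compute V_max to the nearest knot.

ΔP = 1008 − 884 = 124 mb.
124^0.645 ≈ 22.400.
V ≈ 6.6 × 22.400 ≈ 147.8 kt.

148 kt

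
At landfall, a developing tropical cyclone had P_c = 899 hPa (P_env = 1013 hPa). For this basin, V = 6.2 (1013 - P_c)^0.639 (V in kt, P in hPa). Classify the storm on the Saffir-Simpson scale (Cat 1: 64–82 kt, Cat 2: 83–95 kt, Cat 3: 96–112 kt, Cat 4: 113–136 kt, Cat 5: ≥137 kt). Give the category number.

4

ΔP = 1013 − 899 = 114 hPa.
V ≈ 6.2 × 114^0.639 = 6.2 × 20.62 ≈ 128 kt.
128 kt falls in the Category 4 band.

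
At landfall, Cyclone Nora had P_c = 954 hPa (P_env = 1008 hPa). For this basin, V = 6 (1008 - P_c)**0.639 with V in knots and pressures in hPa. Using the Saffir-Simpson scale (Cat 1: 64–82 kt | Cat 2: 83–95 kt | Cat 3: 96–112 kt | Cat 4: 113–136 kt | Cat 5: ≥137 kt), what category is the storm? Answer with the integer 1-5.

ΔP = 1008 − 954 = 54 hPa.
V ≈ 6 × 54^0.639 = 6 × 12.79 ≈ 77 kt.
77 kt falls in the Category 1 band.

1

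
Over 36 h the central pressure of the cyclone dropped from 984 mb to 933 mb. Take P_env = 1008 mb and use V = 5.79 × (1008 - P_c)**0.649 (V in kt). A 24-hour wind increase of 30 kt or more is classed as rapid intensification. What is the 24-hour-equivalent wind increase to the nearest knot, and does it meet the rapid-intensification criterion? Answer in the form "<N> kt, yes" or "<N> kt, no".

33 kt, yes

V₁: ΔP = 24, V ≈ 5.79 × 24^0.649 ≈ 45.54 kt.
V₂: ΔP = 75, V ≈ 5.79 × 75^0.649 ≈ 95.41 kt.
ΔV over 36 h = 49.87 kt → 24 h equivalent = 49.87 × 24/36 ≈ 33.25 kt.
33 kt ≥ 30 kt ⇒ rapid intensification.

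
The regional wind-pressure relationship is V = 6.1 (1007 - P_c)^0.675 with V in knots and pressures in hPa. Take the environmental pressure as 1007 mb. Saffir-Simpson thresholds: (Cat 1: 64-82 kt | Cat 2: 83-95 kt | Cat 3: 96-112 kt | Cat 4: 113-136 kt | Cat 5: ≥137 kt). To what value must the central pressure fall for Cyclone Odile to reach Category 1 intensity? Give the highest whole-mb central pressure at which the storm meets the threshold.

Category 1 begins at V = 64 kt.
Required ΔP = (64/6.1)^(1/0.675) = 10.492^1.481 ≈ 32.54 mb.
P_c ≤ 1007 − 32.54 = 974.46, so the highest integer P_c is 974 mb.

974 mb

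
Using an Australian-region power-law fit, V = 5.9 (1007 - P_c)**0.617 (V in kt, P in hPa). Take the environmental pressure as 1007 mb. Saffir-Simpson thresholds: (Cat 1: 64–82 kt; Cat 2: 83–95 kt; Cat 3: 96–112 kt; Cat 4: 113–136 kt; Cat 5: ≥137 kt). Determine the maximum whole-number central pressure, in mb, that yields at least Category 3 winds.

915 mb

Category 3 begins at V = 96 kt.
Required ΔP = (96/5.9)^(1/0.617) = 16.271^1.621 ≈ 91.92 mb.
P_c ≤ 1007 − 91.92 = 915.08, so the highest integer P_c is 915 mb.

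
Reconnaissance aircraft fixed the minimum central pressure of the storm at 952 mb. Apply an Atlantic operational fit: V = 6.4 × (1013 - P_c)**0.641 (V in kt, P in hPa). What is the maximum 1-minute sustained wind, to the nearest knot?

ΔP = 1013 − 952 = 61 mb.
61^0.641 ≈ 13.944.
V ≈ 6.4 × 13.944 ≈ 89.2 kt.

89 kt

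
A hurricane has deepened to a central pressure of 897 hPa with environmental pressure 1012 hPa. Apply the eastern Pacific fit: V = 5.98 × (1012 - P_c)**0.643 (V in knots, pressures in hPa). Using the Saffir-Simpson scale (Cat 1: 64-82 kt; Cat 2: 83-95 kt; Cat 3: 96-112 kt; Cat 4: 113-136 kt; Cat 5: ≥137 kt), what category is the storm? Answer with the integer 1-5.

ΔP = 1012 − 897 = 115 hPa.
V ≈ 5.98 × 115^0.643 = 5.98 × 21.14 ≈ 126 kt.
126 kt falls in the Category 4 band.

4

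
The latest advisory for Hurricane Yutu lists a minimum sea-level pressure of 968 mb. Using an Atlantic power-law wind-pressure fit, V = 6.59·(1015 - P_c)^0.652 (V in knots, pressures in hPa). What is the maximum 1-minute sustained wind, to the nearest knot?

81 kt

ΔP = 1015 − 968 = 47 mb.
47^0.652 ≈ 12.309.
V ≈ 6.59 × 12.309 ≈ 81.1 kt.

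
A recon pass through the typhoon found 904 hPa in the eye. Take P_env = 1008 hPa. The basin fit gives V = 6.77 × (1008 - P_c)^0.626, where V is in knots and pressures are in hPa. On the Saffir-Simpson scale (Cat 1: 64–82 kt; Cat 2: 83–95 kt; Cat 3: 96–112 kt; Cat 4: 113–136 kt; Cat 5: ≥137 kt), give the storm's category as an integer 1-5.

4

ΔP = 1008 − 904 = 104 hPa.
V ≈ 6.77 × 104^0.626 = 6.77 × 18.31 ≈ 124 kt.
124 kt falls in the Category 4 band.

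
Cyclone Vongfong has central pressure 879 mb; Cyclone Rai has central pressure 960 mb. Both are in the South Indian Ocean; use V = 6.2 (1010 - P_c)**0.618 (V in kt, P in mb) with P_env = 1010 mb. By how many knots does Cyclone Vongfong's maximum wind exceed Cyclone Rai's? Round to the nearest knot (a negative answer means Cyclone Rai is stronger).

Cyclone Vongfong: ΔP = 131; V ≈ 6.2 × 131^0.618 ≈ 126.14 kt.
Cyclone Rai: ΔP = 50; V ≈ 6.2 × 50^0.618 ≈ 69.56 kt.
Difference ≈ 126.14 − 69.56 = 56.58 → 57 kt.

57 kt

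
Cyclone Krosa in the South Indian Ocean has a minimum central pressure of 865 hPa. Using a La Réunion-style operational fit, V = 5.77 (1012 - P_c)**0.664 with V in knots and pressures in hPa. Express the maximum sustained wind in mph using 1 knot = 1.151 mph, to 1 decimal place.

182.5 mph

ΔP = 1012 − 865 = 147 hPa.
V ≈ 5.77 × 147^0.664 = 5.77 × 27.485 ≈ 158.590 kt.
158.590 × 1.151 ≈ 182.54 mph → 182.5 mph.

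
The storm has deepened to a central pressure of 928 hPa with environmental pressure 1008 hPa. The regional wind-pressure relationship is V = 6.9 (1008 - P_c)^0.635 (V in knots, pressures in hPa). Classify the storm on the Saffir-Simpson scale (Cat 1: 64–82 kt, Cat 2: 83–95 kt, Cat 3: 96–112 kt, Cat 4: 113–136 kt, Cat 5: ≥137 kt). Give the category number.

3

ΔP = 1008 − 928 = 80 hPa.
V ≈ 6.9 × 80^0.635 = 6.9 × 16.16 ≈ 112 kt.
112 kt falls in the Category 3 band.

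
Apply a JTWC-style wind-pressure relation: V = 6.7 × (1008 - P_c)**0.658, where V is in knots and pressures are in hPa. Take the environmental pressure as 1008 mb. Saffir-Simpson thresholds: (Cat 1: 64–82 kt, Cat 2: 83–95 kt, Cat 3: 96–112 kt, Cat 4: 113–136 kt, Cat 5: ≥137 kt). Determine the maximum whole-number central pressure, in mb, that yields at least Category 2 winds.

Category 2 begins at V = 83 kt.
Required ΔP = (83/6.7)^(1/0.658) = 12.388^1.520 ≈ 45.82 mb.
P_c ≤ 1008 − 45.82 = 962.18, so the highest integer P_c is 962 mb.

962 mb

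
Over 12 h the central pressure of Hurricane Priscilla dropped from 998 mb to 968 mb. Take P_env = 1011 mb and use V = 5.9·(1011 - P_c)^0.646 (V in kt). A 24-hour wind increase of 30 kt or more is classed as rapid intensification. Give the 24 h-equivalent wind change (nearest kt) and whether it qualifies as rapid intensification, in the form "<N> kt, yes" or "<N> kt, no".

V₁: ΔP = 13, V ≈ 5.9 × 13^0.646 ≈ 30.94 kt.
V₂: ΔP = 43, V ≈ 5.9 × 43^0.646 ≈ 67.00 kt.
ΔV over 12 h = 36.06 kt → 24 h equivalent = 36.06 × 24/12 ≈ 72.12 kt.
72 kt ≥ 30 kt ⇒ rapid intensification.

72 kt, yes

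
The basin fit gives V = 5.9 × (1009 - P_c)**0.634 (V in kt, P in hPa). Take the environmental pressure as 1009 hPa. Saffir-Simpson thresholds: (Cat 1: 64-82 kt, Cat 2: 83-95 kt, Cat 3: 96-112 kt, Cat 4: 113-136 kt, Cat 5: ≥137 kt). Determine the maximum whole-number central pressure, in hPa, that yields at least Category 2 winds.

Category 2 begins at V = 83 kt.
Required ΔP = (83/5.9)^(1/0.634) = 14.068^1.577 ≈ 64.73 hPa.
P_c ≤ 1009 − 64.73 = 944.27, so the highest integer P_c is 944 hPa.

944 hPa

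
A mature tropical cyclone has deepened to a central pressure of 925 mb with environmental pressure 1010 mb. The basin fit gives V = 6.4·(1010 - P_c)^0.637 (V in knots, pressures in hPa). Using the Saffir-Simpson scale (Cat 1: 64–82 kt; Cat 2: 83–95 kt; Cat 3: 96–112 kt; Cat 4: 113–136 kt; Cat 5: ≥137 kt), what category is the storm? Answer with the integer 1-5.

3

ΔP = 1010 − 925 = 85 mb.
V ≈ 6.4 × 85^0.637 = 6.4 × 16.94 ≈ 108 kt.
108 kt falls in the Category 3 band.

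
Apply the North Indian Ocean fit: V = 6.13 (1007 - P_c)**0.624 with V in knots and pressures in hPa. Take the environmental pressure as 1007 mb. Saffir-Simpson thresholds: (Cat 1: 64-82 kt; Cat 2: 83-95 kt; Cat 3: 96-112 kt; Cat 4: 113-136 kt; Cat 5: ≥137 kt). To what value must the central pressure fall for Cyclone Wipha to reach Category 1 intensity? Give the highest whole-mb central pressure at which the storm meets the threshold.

964 mb

Category 1 begins at V = 64 kt.
Required ΔP = (64/6.13)^(1/0.624) = 10.440^1.603 ≈ 42.91 mb.
P_c ≤ 1007 − 42.91 = 964.09, so the highest integer P_c is 964 mb.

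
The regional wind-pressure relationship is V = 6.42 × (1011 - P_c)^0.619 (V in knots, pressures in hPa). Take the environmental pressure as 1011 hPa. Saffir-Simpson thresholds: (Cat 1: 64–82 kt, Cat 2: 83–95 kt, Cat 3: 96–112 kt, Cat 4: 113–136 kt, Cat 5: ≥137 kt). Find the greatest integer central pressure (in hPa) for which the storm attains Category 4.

Category 4 begins at V = 113 kt.
Required ΔP = (113/6.42)^(1/0.619) = 17.601^1.616 ≈ 102.85 hPa.
P_c ≤ 1011 − 102.85 = 908.15, so the highest integer P_c is 908 hPa.

908 hPa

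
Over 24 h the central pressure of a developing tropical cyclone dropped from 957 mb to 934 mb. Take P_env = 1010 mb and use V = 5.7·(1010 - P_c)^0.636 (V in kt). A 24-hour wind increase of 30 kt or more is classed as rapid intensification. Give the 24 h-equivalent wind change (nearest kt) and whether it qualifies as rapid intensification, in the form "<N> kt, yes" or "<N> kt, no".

V₁: ΔP = 53, V ≈ 5.7 × 53^0.636 ≈ 71.21 kt.
V₂: ΔP = 76, V ≈ 5.7 × 76^0.636 ≈ 89.55 kt.
ΔV over 24 h = 18.34 kt → 24 h equivalent = 18.34 × 24/24 ≈ 18.34 kt.
18 kt < 30 kt ⇒ not rapid intensification.

18 kt, no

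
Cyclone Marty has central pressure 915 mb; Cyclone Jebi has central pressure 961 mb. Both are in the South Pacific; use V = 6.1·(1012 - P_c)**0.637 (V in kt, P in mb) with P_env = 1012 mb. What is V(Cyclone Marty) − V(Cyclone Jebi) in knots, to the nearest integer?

Cyclone Marty: ΔP = 97; V ≈ 6.1 × 97^0.637 ≈ 112.44 kt.
Cyclone Jebi: ΔP = 51; V ≈ 6.1 × 51^0.637 ≈ 74.65 kt.
Difference ≈ 112.44 − 74.65 = 37.79 → 38 kt.

38 kt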